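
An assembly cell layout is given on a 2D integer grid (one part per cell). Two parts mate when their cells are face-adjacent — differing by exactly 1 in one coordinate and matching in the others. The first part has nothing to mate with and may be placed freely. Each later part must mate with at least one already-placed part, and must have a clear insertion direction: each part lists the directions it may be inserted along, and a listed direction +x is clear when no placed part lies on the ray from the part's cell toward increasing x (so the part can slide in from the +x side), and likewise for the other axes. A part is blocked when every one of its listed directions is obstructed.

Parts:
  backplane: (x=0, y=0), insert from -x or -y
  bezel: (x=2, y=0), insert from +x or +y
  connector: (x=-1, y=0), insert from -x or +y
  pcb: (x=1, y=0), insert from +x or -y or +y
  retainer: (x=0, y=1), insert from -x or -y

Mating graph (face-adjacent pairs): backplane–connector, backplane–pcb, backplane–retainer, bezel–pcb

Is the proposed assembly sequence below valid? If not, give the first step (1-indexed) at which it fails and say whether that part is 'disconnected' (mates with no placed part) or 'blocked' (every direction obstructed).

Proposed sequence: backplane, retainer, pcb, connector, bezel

1. backplane@(0, 0) [-x clear] — {backplane}
2. retainer@(0, 1) [-x clear] — {backplane, retainer}
3. pcb@(1, 0) [+x clear] — {backplane, pcb, retainer}
4. connector@(-1, 0) [-x clear] — {backplane, connector, pcb, retainer}
5. bezel@(2, 0) [+x clear] — {backplane, bezel, connector, pcb, retainer}

Valid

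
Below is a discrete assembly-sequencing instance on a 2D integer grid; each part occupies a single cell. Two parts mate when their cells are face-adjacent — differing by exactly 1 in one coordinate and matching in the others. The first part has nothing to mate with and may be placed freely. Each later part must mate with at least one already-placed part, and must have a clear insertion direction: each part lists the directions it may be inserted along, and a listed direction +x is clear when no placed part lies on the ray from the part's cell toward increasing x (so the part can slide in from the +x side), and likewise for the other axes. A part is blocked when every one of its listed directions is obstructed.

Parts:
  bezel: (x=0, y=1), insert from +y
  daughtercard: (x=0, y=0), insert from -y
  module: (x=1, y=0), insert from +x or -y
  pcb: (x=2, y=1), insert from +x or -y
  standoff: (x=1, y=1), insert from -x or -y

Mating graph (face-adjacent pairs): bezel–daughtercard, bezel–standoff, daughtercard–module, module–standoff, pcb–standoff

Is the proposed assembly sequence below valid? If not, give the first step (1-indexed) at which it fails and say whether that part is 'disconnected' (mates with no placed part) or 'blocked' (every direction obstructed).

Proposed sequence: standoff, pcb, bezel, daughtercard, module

Valid

1. standoff@(1, 1) [-x clear] — {standoff}
2. pcb@(2, 1) [+x clear] — {pcb, standoff}
3. bezel@(0, 1) [+y clear] — {bezel, pcb, standoff}
4. daughtercard@(0, 0) [-y clear] — {bezel, daughtercard, pcb, standoff}
5. module@(1, 0) [+x clear] — {bezel, daughtercard, module, pcb, standoff}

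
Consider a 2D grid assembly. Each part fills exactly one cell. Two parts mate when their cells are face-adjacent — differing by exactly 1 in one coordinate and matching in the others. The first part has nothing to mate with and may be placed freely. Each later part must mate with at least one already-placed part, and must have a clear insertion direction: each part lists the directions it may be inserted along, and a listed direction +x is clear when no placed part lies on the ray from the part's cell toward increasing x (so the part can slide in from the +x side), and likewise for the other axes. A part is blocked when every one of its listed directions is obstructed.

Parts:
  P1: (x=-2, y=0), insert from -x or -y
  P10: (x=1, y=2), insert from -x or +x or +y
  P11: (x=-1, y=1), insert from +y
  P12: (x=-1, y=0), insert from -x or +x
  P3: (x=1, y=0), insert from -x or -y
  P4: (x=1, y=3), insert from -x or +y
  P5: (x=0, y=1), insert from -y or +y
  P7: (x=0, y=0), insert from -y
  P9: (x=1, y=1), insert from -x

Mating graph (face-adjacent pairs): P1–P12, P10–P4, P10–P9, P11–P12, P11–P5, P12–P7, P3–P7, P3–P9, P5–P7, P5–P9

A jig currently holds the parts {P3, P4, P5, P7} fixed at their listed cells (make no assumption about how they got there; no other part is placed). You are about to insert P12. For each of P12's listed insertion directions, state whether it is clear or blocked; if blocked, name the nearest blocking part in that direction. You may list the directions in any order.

-x: ray from P12(-1, 0) has no placed part ⇒ clear
+x: nearest on ray is P7@(0, 0) ⇒ blocked

+x: blocked by P7; -x: clear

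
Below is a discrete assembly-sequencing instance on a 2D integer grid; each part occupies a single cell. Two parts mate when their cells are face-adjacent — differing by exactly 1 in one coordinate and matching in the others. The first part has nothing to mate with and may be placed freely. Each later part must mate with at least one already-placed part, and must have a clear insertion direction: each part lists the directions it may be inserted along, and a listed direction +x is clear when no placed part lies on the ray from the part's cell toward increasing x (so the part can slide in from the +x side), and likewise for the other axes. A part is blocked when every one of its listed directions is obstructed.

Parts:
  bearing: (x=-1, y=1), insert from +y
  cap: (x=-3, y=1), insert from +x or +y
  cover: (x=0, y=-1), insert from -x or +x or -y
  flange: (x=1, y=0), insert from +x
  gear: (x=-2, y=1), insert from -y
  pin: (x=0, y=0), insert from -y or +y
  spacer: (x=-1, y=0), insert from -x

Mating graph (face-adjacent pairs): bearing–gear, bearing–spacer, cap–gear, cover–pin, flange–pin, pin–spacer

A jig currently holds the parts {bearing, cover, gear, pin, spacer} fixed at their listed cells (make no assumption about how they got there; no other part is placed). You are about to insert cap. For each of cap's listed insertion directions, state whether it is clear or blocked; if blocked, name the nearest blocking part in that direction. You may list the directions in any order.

+x: blocked by gear; +y: clear

+x: nearest on ray is gear@(-2, 1) ⇒ blocked
+y: ray from cap(-3, 1) has no placed part ⇒ clear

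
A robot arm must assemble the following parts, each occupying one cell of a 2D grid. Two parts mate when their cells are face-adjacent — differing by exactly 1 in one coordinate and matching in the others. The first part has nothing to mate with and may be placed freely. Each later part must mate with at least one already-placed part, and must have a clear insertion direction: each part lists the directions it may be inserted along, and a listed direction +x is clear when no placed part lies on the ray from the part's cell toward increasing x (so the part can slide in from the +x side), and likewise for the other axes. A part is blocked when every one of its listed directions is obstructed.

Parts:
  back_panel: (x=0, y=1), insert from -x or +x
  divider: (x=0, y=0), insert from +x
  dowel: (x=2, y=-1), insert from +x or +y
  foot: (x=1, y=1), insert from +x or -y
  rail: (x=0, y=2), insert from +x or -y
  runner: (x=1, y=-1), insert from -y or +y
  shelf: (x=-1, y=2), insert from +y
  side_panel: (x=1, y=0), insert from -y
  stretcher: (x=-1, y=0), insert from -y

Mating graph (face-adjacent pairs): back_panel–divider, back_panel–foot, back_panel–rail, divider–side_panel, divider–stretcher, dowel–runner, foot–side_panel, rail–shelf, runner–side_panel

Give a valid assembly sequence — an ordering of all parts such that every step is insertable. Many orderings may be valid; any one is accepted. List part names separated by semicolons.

foot; back_panel; rail; shelf; divider; stretcher; side_panel; runner; dowel

1. foot@(1, 1) [+x clear] — {foot}
2. back_panel@(0, 1) [-x clear] — {back_panel, foot}
3. rail@(0, 2) [+x clear] — {back_panel, foot, rail}
4. shelf@(-1, 2) [+y clear] — {back_panel, foot, rail, shelf}
5. divider@(0, 0) [+x clear] — {back_panel, divider, foot, rail, shelf}
6. stretcher@(-1, 0) [-y clear] — {back_panel, divider, foot, rail, shelf, stretcher}
7. side_panel@(1, 0) [-y clear] — {back_panel, divider, foot, rail, shelf, side_panel, stretcher}
8. runner@(1, -1) [-y clear] — {back_panel, divider, foot, rail, runner, shelf, side_panel, stretcher}
9. dowel@(2, -1) [+x clear] — {back_panel, divider, dowel, foot, rail, runner, shelf, side_panel, stretcher}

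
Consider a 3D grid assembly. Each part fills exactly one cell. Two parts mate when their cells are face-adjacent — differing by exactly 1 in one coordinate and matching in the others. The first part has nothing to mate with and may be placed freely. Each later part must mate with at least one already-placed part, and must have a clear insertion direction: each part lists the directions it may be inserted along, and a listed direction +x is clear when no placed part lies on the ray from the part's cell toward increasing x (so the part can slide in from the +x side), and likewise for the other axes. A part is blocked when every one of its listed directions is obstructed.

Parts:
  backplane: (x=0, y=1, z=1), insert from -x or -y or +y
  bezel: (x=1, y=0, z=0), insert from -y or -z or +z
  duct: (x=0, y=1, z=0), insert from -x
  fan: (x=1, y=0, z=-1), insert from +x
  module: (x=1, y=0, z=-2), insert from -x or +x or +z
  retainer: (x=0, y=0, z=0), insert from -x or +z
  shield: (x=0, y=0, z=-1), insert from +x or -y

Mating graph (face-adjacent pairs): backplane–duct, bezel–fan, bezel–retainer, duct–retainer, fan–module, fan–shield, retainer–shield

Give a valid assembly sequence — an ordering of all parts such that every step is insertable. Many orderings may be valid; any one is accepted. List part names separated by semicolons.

1. retainer@(0, 0, 0) [-x clear] — {retainer}
2. duct@(0, 1, 0) [-x clear] — {duct, retainer}
3. backplane@(0, 1, 1) [-x clear] — {backplane, duct, retainer}
4. shield@(0, 0, -1) [+x clear] — {backplane, duct, retainer, shield}
5. fan@(1, 0, -1) [+x clear] — {backplane, duct, fan, retainer, shield}
6. module@(1, 0, -2) [-x clear] — {backplane, duct, fan, module, retainer, shield}
7. bezel@(1, 0, 0) [-y clear] — {backplane, bezel, duct, fan, module, retainer, shield}

retainer; duct; backplane; shield; fan; module; bezel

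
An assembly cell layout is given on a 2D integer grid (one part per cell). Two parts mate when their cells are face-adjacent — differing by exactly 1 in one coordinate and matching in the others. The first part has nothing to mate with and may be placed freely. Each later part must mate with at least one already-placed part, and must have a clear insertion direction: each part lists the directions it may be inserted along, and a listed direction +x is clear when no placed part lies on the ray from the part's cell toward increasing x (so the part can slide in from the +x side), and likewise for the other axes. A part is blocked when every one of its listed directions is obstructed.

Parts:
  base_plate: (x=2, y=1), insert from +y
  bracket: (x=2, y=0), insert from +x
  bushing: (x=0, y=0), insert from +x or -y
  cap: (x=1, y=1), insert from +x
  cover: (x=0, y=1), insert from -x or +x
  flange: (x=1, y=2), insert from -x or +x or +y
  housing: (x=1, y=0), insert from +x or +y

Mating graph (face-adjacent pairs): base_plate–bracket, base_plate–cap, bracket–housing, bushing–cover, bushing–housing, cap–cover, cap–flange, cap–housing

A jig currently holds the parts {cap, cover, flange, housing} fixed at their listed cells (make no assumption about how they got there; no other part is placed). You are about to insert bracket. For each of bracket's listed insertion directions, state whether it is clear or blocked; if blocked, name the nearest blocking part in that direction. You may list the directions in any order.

+x: ray from bracket(2, 0) has no placed part ⇒ clear

+x: clear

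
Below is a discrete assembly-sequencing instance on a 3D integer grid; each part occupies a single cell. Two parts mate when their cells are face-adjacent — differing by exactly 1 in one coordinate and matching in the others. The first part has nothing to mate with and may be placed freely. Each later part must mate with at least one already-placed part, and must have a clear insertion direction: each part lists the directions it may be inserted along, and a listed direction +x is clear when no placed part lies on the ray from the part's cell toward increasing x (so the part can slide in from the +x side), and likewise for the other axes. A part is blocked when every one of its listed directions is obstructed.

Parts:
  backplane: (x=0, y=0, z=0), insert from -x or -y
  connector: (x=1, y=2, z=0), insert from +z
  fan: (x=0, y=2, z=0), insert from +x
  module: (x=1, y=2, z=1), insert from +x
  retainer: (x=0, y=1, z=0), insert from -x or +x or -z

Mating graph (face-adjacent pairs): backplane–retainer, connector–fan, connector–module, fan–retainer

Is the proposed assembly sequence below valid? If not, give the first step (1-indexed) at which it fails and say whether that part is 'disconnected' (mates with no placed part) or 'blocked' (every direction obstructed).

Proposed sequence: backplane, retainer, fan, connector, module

1. backplane@(0, 0, 0) [-x clear] — {backplane}
2. retainer@(0, 1, 0) [-x clear] — {backplane, retainer}
3. fan@(0, 2, 0) [+x clear] — {backplane, fan, retainer}
4. connector@(1, 2, 0) [+z clear] — {backplane, connector, fan, retainer}
5. module@(1, 2, 1) [+x clear] — {backplane, connector, fan, module, retainer}

Valid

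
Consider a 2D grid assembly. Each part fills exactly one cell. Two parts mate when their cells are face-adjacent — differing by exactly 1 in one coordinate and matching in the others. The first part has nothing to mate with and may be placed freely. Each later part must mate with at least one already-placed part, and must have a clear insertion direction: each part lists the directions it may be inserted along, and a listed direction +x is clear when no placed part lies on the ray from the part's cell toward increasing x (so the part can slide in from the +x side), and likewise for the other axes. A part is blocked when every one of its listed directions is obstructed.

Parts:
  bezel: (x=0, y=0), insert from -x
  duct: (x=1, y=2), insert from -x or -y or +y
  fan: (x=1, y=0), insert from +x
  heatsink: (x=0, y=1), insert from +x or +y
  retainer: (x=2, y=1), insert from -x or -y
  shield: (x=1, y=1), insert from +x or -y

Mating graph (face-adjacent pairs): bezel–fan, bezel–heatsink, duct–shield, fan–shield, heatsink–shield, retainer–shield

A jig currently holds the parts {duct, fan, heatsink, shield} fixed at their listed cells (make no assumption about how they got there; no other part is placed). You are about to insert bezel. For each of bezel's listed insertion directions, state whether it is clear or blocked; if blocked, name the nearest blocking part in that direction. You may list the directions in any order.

-x: clear

-x: ray from bezel(0, 0) has no placed part ⇒ clear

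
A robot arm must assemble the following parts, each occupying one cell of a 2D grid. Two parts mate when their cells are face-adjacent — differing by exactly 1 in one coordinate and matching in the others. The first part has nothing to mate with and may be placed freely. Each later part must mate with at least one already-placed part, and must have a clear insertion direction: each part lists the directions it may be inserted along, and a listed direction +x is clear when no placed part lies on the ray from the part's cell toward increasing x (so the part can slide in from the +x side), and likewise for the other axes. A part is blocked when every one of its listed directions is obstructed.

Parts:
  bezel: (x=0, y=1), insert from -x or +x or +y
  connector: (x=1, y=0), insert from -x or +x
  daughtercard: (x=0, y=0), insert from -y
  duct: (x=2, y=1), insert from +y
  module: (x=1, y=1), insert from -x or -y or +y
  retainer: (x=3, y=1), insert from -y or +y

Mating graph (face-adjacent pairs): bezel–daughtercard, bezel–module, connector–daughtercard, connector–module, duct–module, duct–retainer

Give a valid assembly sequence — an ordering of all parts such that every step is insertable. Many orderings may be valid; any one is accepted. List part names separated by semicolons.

connector; daughtercard; bezel; module; duct; retainer

1. connector@(1, 0) [-x clear] — {connector}
2. daughtercard@(0, 0) [-y clear] — {connector, daughtercard}
3. bezel@(0, 1) [-x clear] — {bezel, connector, daughtercard}
4. module@(1, 1) [+y clear] — {bezel, connector, daughtercard, module}
5. duct@(2, 1) [+y clear] — {bezel, connector, daughtercard, duct, module}
6. retainer@(3, 1) [-y clear] — {bezel, connector, daughtercard, duct, module, retainer}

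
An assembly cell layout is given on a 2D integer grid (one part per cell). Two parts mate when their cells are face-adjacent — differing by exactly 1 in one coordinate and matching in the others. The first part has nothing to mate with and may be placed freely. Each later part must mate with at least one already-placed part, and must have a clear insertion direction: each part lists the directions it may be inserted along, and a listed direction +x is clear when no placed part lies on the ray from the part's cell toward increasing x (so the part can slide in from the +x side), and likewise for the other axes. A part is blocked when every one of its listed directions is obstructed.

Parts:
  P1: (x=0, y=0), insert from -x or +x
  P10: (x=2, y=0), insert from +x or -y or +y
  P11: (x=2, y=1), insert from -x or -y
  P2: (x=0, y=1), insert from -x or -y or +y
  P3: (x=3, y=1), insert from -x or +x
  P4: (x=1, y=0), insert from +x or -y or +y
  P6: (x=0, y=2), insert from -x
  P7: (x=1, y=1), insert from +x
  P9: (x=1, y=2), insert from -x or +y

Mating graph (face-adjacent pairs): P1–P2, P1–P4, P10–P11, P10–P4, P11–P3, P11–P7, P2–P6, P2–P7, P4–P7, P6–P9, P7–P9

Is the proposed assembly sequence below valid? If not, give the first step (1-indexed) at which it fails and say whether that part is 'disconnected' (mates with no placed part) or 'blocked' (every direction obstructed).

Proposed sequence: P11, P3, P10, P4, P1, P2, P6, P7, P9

Invalid at step 8 (blocked)

1. P11@(2, 1) [-x clear] — {P11}
2. P3@(3, 1) [+x clear] — {P11, P3}
3. P10@(2, 0) [+x clear] — {P10, P11, P3}
4. P4@(1, 0) [-y clear] — {P10, P11, P3, P4}
5. P1@(0, 0) [-x clear] — {P1, P10, P11, P3, P4}
6. P2@(0, 1) [-x clear] — {P1, P10, P11, P2, P3, P4}
7. P6@(0, 2) [-x clear] — {P1, P10, P11, P2, P3, P4, P6}
8. P7@(1, 1) — +x all obstructed ⇒ blocked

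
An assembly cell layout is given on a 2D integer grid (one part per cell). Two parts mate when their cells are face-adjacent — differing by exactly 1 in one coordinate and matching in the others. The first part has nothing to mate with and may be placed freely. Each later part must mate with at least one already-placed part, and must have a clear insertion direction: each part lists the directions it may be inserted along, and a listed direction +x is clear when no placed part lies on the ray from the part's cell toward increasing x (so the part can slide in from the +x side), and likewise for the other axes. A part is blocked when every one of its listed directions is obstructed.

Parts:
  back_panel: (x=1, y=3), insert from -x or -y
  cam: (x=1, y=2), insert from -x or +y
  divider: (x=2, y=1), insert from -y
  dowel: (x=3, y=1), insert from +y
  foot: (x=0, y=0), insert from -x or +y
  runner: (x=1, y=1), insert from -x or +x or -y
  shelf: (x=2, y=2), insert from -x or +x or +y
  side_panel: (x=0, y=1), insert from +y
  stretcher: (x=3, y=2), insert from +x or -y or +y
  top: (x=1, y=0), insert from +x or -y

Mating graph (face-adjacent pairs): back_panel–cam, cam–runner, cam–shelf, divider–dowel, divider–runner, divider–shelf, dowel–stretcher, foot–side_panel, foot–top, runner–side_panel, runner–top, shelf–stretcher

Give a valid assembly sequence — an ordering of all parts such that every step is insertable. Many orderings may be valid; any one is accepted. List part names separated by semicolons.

back_panel; cam; shelf; divider; dowel; stretcher; runner; top; foot; side_panel

1. back_panel@(1, 3) [-x clear] — {back_panel}
2. cam@(1, 2) [-x clear] — {back_panel, cam}
3. shelf@(2, 2) [+x clear] — {back_panel, cam, shelf}
4. divider@(2, 1) [-y clear] — {back_panel, cam, divider, shelf}
5. dowel@(3, 1) [+y clear] — {back_panel, cam, divider, dowel, shelf}
6. stretcher@(3, 2) [+x clear] — {back_panel, cam, divider, dowel, shelf, stretcher}
7. runner@(1, 1) [-x clear] — {back_panel, cam, divider, dowel, runner, shelf, stretcher}
8. top@(1, 0) [+x clear] — {back_panel, cam, divider, dowel, runner, shelf, stretcher, top}
9. foot@(0, 0) [-x clear] — {back_panel, cam, divider, dowel, foot, runner, shelf, stretcher, top}
10. side_panel@(0, 1) [+y clear] — {back_panel, cam, divider, dowel, foot, runner, shelf, side_panel, stretcher, top}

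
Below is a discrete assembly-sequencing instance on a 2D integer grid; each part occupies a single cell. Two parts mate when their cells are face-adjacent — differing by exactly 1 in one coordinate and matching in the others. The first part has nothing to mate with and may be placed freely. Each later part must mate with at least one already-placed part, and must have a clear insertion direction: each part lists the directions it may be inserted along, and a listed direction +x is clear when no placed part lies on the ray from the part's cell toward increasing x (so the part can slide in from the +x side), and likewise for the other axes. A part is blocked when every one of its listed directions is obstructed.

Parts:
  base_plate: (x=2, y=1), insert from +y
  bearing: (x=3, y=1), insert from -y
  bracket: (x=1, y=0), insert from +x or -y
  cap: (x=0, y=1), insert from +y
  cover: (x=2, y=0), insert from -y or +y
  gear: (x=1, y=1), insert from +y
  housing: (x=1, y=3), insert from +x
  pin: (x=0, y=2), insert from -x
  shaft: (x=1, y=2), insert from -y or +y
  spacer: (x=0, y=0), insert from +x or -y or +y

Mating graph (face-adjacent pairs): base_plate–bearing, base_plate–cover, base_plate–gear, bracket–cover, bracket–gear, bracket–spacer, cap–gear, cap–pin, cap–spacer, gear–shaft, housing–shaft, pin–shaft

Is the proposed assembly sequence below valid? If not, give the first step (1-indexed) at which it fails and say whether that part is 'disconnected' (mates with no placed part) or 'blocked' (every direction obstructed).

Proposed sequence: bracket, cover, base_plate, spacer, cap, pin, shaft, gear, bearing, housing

Invalid at step 8 (blocked)

1. bracket@(1, 0) [+x clear] — {bracket}
2. cover@(2, 0) [-y clear] — {bracket, cover}
3. base_plate@(2, 1) [+y clear] — {base_plate, bracket, cover}
4. spacer@(0, 0) [-y clear] — {base_plate, bracket, cover, spacer}
5. cap@(0, 1) [+y clear] — {base_plate, bracket, cap, cover, spacer}
6. pin@(0, 2) [-x clear] — {base_plate, bracket, cap, cover, pin, spacer}
7. shaft@(1, 2) [+y clear] — {base_plate, bracket, cap, cover, pin, shaft, spacer}
8. gear@(1, 1) — +y all obstructed ⇒ blocked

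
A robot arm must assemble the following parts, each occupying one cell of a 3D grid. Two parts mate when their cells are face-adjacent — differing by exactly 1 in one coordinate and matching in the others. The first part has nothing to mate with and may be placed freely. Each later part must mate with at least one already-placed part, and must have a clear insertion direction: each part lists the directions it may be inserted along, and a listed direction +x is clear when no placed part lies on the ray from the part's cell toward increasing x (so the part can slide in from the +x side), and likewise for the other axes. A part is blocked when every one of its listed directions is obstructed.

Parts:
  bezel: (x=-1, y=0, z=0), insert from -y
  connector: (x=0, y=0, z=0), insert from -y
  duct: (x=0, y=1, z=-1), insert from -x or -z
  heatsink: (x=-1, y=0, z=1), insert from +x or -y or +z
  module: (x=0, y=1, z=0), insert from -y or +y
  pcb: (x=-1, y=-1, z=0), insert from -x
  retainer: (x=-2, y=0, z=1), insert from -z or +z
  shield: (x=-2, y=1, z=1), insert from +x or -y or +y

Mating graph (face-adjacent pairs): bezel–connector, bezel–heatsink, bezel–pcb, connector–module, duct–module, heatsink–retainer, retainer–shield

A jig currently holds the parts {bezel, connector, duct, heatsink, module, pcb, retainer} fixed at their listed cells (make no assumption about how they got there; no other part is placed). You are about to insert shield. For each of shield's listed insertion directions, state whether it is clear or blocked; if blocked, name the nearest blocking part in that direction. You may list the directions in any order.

+x: ray from shield(-2, 1, 1) has no placed part ⇒ clear
-y: nearest on ray is retainer@(-2, 0, 1) ⇒ blocked
+y: ray from shield(-2, 1, 1) has no placed part ⇒ clear

+x: clear; +y: clear; -y: blocked by retainer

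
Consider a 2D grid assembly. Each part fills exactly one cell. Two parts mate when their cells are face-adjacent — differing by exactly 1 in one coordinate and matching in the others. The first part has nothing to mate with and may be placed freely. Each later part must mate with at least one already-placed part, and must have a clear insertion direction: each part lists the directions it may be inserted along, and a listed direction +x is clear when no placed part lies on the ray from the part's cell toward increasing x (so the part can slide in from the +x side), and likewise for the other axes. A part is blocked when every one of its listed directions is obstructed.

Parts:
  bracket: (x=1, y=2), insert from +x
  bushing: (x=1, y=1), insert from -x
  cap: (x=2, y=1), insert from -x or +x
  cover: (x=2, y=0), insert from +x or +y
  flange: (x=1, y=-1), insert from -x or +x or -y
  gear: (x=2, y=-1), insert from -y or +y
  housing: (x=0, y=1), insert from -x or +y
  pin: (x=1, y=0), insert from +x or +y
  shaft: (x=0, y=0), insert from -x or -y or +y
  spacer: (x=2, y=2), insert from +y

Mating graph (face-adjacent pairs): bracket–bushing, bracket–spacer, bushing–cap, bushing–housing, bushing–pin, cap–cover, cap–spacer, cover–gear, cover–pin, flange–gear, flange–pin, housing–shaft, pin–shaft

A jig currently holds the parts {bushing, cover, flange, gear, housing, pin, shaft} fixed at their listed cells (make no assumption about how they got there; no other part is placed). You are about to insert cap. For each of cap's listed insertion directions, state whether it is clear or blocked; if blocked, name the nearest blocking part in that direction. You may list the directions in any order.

+x: clear; -x: blocked by bushing

-x: nearest on ray is bushing@(1, 1) ⇒ blocked
+x: ray from cap(2, 1) has no placed part ⇒ clear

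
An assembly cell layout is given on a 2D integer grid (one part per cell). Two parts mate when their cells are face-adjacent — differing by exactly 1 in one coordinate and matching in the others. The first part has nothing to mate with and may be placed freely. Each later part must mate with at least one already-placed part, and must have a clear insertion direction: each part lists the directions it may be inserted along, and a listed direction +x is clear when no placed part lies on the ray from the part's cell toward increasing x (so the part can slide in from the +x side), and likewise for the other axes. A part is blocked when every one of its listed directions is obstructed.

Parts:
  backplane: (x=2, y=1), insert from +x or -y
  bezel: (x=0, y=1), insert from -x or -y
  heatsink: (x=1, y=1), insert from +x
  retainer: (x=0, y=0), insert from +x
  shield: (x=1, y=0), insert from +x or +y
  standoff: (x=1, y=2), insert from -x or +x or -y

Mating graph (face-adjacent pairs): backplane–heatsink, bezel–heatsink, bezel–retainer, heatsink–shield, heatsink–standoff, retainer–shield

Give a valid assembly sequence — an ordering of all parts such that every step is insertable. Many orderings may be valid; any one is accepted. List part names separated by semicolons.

retainer; shield; bezel; heatsink; backplane; standoff

1. retainer@(0, 0) [+x clear] — {retainer}
2. shield@(1, 0) [+x clear] — {retainer, shield}
3. bezel@(0, 1) [-x clear] — {bezel, retainer, shield}
4. heatsink@(1, 1) [+x clear] — {bezel, heatsink, retainer, shield}
5. backplane@(2, 1) [+x clear] — {backplane, bezel, heatsink, retainer, shield}
6. standoff@(1, 2) [-x clear] — {backplane, bezel, heatsink, retainer, shield, standoff}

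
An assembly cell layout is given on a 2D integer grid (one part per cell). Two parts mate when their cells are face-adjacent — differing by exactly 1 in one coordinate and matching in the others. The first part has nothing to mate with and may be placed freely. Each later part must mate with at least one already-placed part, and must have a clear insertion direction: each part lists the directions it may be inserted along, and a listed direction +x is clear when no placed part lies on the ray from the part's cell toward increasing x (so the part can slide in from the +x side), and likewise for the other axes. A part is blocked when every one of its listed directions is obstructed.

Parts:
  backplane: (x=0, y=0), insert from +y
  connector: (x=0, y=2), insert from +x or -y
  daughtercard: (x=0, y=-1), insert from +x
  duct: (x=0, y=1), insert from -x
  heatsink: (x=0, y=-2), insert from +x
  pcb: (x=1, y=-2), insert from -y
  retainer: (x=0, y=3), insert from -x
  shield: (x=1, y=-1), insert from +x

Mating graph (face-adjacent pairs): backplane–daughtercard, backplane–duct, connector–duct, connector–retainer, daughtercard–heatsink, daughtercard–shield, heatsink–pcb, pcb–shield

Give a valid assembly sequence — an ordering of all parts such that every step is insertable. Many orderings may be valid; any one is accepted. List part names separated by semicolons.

1. backplane@(0, 0) [+y clear] — {backplane}
2. daughtercard@(0, -1) [+x clear] — {backplane, daughtercard}
3. duct@(0, 1) [-x clear] — {backplane, daughtercard, duct}
4. shield@(1, -1) [+x clear] — {backplane, daughtercard, duct, shield}
5. heatsink@(0, -2) [+x clear] — {backplane, daughtercard, duct, heatsink, shield}
6. pcb@(1, -2) [-y clear] — {backplane, daughtercard, duct, heatsink, pcb, shield}
7. connector@(0, 2) [+x clear] — {backplane, connector, daughtercard, duct, heatsink, pcb, shield}
8. retainer@(0, 3) [-x clear] — {backplane, connector, daughtercard, duct, heatsink, pcb, retainer, shield}

backplane; daughtercard; duct; shield; heatsink; pcb; connector; retainer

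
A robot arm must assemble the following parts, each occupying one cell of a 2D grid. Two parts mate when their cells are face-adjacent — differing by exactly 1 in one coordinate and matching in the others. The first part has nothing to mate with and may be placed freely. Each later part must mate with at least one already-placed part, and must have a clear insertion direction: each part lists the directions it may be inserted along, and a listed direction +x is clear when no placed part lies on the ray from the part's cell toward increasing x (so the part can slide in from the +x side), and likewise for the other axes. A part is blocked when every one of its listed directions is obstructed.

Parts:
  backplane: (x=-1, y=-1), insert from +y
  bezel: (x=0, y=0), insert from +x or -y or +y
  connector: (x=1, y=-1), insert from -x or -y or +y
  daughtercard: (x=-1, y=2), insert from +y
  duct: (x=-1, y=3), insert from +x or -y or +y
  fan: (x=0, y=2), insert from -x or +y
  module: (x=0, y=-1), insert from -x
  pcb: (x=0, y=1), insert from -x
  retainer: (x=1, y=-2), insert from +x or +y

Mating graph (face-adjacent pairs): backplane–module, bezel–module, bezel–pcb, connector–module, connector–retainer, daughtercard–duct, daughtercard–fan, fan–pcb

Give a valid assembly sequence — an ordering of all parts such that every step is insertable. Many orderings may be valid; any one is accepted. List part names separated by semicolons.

module; backplane; connector; bezel; pcb; fan; daughtercard; duct; retainer

1. module@(0, -1) [-x clear] — {module}
2. backplane@(-1, -1) [+y clear] — {backplane, module}
3. connector@(1, -1) [-y clear] — {backplane, connector, module}
4. bezel@(0, 0) [+x clear] — {backplane, bezel, connector, module}
5. pcb@(0, 1) [-x clear] — {backplane, bezel, connector, module, pcb}
6. fan@(0, 2) [-x clear] — {backplane, bezel, connector, fan, module, pcb}
7. daughtercard@(-1, 2) [+y clear] — {backplane, bezel, connector, daughtercard, fan, module, pcb}
8. duct@(-1, 3) [+x clear] — {backplane, bezel, connector, daughtercard, duct, fan, module, pcb}
9. retainer@(1, -2) [+x clear] — {backplane, bezel, connector, daughtercard, duct, fan, module, pcb, retainer}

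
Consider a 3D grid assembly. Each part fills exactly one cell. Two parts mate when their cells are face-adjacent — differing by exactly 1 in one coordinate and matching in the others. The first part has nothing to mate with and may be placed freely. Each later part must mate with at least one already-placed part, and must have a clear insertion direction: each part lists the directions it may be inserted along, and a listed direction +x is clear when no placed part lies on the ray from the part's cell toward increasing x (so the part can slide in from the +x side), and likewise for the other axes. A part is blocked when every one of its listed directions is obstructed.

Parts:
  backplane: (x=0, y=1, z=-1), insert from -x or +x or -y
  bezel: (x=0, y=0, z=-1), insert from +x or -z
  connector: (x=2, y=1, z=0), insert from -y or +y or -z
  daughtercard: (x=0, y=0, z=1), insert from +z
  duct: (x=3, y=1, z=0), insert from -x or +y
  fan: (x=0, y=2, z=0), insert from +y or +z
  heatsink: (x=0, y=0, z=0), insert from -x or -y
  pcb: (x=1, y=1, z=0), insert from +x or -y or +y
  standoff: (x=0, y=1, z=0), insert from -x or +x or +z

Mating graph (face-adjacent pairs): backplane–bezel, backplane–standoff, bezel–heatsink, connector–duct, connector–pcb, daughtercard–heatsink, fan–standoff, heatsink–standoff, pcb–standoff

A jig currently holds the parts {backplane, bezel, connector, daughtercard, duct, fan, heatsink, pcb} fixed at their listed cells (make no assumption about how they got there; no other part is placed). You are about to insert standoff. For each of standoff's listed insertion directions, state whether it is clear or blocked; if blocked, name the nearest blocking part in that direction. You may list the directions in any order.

-x: ray from standoff(0, 1, 0) has no placed part ⇒ clear
+x: nearest on ray is pcb@(1, 1, 0) ⇒ blocked
+z: ray from standoff(0, 1, 0) has no placed part ⇒ clear

+x: blocked by pcb; +z: clear; -x: clear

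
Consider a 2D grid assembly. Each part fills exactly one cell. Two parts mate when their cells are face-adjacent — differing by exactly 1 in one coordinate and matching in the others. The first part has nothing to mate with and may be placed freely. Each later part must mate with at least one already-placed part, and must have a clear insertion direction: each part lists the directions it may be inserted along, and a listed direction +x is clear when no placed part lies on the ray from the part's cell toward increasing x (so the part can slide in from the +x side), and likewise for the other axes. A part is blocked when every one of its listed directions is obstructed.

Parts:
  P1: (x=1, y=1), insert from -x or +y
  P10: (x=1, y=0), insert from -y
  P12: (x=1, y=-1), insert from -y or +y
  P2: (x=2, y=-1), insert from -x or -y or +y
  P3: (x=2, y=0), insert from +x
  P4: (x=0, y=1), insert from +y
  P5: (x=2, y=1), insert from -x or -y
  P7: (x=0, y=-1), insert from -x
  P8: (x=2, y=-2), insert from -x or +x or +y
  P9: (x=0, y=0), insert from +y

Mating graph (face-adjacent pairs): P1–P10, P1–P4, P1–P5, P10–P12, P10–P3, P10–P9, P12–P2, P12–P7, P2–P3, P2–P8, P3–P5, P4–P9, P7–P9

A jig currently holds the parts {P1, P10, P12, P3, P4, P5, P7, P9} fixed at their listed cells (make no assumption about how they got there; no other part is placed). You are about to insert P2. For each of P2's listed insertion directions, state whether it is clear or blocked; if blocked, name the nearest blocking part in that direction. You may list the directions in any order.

+y: blocked by P3; -x: blocked by P12; -y: clear

-x: nearest on ray is P12@(1, -1) ⇒ blocked
-y: ray from P2(2, -1) has no placed part ⇒ clear
+y: nearest on ray is P3@(2, 0) ⇒ blocked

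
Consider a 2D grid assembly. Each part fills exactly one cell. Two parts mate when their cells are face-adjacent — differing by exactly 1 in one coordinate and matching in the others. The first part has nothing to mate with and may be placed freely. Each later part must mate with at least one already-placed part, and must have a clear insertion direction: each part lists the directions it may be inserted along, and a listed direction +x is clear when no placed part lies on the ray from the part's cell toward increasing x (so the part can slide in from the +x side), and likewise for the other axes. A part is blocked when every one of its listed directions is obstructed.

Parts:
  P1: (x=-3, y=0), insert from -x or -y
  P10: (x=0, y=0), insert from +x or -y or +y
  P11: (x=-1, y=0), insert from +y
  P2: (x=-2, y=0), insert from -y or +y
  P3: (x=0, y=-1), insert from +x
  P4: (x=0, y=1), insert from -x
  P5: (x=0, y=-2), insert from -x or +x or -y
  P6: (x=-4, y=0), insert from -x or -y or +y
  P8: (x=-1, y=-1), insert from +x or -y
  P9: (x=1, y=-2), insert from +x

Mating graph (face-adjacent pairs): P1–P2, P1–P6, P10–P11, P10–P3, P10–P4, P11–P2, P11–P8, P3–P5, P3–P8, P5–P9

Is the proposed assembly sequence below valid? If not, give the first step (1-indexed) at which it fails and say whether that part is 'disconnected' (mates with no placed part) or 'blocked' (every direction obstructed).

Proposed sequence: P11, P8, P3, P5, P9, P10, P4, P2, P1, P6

Valid

1. P11@(-1, 0) [+y clear] — {P11}
2. P8@(-1, -1) [+x clear] — {P11, P8}
3. P3@(0, -1) [+x clear] — {P11, P3, P8}
4. P5@(0, -2) [-x clear] — {P11, P3, P5, P8}
5. P9@(1, -2) [+x clear] — {P11, P3, P5, P8, P9}
6. P10@(0, 0) [+x clear] — {P10, P11, P3, P5, P8, P9}
7. P4@(0, 1) [-x clear] — {P10, P11, P3, P4, P5, P8, P9}
8. P2@(-2, 0) [-y clear] — {P10, P11, P2, P3, P4, P5, P8, P9}
9. P1@(-3, 0) [-x clear] — {P1, P10, P11, P2, P3, P4, P5, P8, P9}
10. P6@(-4, 0) [-x clear] — {P1, P10, P11, P2, P3, P4, P5, P6, P8, P9}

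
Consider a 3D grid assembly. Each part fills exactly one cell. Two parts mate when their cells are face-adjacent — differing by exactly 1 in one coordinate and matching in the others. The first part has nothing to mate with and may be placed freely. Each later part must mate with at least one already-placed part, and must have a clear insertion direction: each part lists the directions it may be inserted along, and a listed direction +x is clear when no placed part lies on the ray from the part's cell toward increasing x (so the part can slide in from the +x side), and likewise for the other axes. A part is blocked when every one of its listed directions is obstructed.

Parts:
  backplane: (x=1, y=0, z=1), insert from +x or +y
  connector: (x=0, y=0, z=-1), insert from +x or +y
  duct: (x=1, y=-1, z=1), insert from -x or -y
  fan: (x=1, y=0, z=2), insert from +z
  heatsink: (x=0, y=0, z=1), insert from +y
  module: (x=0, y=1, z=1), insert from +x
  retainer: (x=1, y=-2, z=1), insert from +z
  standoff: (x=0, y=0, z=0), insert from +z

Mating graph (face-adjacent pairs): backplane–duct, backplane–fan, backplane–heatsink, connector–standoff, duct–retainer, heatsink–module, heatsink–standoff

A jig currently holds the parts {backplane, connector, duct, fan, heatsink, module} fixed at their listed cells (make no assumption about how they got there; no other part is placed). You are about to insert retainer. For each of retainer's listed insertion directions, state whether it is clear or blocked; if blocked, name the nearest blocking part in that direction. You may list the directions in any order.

+z: clear

+z: ray from retainer(1, -2, 1) has no placed part ⇒ clear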